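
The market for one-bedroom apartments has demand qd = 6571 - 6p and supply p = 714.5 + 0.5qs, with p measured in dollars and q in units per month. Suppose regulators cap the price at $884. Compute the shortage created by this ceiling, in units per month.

Rearranging supply gives qs = 2p - 1429. Without the control the market clears where 6571 - 6p = 2p - 1429, i.e. p* = 1000 and q* = 571.
The ceiling of 884 is below the equilibrium price 1000, so it binds.
At p = 884: qd = 6571 - 6·884 = 1267 and qs = 2·884 - 1429 = 339.
Shortage = qd - qs = 1267 - 339 = 928.

928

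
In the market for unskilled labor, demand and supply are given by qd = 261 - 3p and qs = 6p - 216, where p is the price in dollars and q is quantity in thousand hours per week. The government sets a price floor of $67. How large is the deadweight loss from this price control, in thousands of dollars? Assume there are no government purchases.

Setting quantity demanded equal to quantity supplied, 261 - 3p = 6p - 216, gives p* = 53 and q* = 102.
Because the floor (67) lies above the market-clearing price, it is binding.
At p = 67: qd = 261 - 3·67 = 60 and qs = 6·67 - 216 = 186.
Quantity traded falls to 60. At q = 60 the demand price is (261 - 60)/3 = 67 and the supply price is (216 + 60)/6 = 46.
Deadweight loss = ½ · (67 - 46) · (102 - 60) = ½ · 21 · 42 = 441.

441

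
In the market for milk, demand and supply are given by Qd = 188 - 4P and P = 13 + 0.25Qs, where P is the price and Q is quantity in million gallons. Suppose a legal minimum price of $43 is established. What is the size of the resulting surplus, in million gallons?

Rearranging supply gives Qs = 4P - 52. Setting quantity demanded equal to quantity supplied, 188 - 4P = 4P - 52, gives P* = 30 and Q* = 68.
Because the floor (43) lies above the market-clearing price, it is binding.
At P = 43: Qd = 188 - 4·43 = 16 and Qs = 4·43 - 52 = 120.
Surplus = Qs - Qd = 120 - 16 = 104.

104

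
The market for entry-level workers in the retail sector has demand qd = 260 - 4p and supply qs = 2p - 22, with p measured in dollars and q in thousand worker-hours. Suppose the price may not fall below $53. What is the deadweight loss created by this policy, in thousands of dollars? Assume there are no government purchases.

216

In a free market, 260 - 4p = 2p - 22 gives the equilibrium p* = 47, q* = 72.
The floor of 53 is above the equilibrium price 47, so it binds.
At p = 53: qd = 260 - 4·53 = 48 and qs = 2·53 - 22 = 84.
Quantity traded falls to 48. At q = 48 the demand price is (260 - 48)/4 = 53 and the supply price is (22 + 48)/2 = 35.
Deadweight loss = ½ · (53 - 35) · (72 - 48) = ½ · 18 · 24 = 216.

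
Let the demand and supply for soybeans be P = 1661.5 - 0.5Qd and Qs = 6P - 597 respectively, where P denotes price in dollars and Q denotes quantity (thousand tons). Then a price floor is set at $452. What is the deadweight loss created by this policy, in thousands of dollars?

0

Rearranging demand gives Qd = 3323 - 2P. Equilibrium: 3323 - 2P = 6P - 597, so 3920 = 8P and P* = 490, Q* = 2343.
The floor of 452 is below the equilibrium price 490, so it is not binding; the market clears at P* = 490, Q* = 2343.
Since the control does not bind, no trades are prevented and deadweight loss is zero.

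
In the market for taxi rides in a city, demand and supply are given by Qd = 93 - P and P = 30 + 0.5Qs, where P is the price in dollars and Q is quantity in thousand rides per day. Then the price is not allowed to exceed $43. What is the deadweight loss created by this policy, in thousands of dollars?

Rearranging supply gives Qs = 2P - 60. Without the control the market clears where 93 - P = 2P - 60, i.e. P* = 51 and Q* = 42.
The ceiling of 43 is below the equilibrium price 51, so it binds.
At P = 43: Qd = 93 - 43 = 50 and Qs = 2·43 - 60 = 26.
Quantity traded falls to 26. At Q = 26 the demand price is 93 - 26 = 67 and the supply price is (60 + 26)/2 = 43.
Deadweight loss = ½ · (67 - 43) · (42 - 26) = ½ · 24 · 16 = 192.

192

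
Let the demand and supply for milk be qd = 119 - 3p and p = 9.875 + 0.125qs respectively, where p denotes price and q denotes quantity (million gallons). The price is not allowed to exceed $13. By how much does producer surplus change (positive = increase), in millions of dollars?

-225

Rearranging supply gives qs = 8p - 79. Setting quantity demanded equal to quantity supplied, 119 - 3p = 8p - 79, gives p* = 18 and q* = 65.
The ceiling of 13 is below the equilibrium price 18, so it binds.
At p = 13: qd = 119 - 3·13 = 80 and qs = 8·13 - 79 = 25.
Producer surplus without the control is ½ · (18 - 9.875) · 65 = 264.0625.
With the ceiling, producers sell 25 units at 13, so PS = ½ · (13 - 9.875) · 25 = 39.0625.
Change in producer surplus = 39.0625 - 264.0625 = -225.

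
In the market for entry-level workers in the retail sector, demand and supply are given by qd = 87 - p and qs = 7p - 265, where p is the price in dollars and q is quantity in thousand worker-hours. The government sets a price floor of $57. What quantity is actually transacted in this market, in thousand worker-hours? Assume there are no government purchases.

Setting quantity demanded equal to quantity supplied, 87 - p = 7p - 265, gives p* = 44 and q* = 43.
Because the floor (57) lies above the market-clearing price, it is binding.
At p = 57: qd = 87 - 57 = 30 and qs = 7·57 - 265 = 134.
The quantity actually transacted is the short side, demand: 30.

30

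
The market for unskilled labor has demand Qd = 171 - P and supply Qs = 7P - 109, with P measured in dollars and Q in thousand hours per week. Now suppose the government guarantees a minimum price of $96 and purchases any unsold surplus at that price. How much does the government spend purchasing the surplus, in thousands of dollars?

Without the control the market clears where 171 - P = 7P - 109, i.e. P* = 35 and Q* = 136.
Since 96 > 35, the floor is binding.
At P = 96: Qd = 171 - 96 = 75 and Qs = 7·96 - 109 = 563.
Surplus = Qs - Qd = 488.
Government expenditure = surplus × support price = 488 × 96 = 46848.

46848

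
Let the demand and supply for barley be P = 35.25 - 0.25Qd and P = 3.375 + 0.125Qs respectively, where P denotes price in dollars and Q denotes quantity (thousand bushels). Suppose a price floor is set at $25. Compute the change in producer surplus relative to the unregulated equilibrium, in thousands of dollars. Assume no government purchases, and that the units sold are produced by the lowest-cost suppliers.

330

Rearranging demand gives Qd = 141 - 4P; rearranging supply gives Qs = 8P - 27. Setting quantity demanded equal to quantity supplied, 141 - 4P = 8P - 27, gives P* = 14 and Q* = 85.
The floor of 25 is above the equilibrium price 14, so it binds.
At P = 25: Qd = 141 - 4·25 = 41 and Qs = 8·25 - 27 = 173.
Producer surplus without the control is ½ · (14 - 3.375) · 85 = 451.5625.
With the floor, 41 units are sold at 25. The supply price at Q = 41 is 8.5, so PS = ½ · [(25 - 3.375) + (25 - 8.5)] · 41 = 781.5625.
Change in producer surplus = 781.5625 - 451.5625 = 330.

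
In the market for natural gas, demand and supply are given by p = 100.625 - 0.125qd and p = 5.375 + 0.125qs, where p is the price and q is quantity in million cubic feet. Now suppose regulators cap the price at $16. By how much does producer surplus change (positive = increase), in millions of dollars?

Rearranging demand gives qd = 805 - 8p; rearranging supply gives qs = 8p - 43. Setting quantity demanded equal to quantity supplied, 805 - 8p = 8p - 43, gives p* = 53 and q* = 381.
Since 16 < 53, the ceiling is binding.
At p = 16: qd = 805 - 8·16 = 677 and qs = 8·16 - 43 = 85.
Producer surplus without the control is ½ · (53 - 5.375) · 381 = 9072.5625.
With the ceiling, producers sell 85 units at 16, so PS = ½ · (16 - 5.375) · 85 = 451.5625.
Change in producer surplus = 451.5625 - 9072.5625 = -8621.

-8621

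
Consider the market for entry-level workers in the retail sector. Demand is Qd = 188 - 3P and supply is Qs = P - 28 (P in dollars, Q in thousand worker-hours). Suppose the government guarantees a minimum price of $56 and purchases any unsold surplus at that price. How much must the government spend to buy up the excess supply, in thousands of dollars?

448

Setting quantity demanded equal to quantity supplied, 188 - 3P = P - 28, gives P* = 54 and Q* = 26.
The floor of 56 is above the equilibrium price 54, so it binds.
At P = 56: Qd = 188 - 3·56 = 20 and Qs = 56 - 28 = 28.
Surplus = Qs - Qd = 8.
Government expenditure = surplus × support price = 8 × 56 = 448.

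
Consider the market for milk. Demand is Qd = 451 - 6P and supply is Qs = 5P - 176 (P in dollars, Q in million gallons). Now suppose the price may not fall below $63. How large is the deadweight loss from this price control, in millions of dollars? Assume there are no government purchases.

237.6

Setting quantity demanded equal to quantity supplied, 451 - 6P = 5P - 176, gives P* = 57 and Q* = 109.
The floor of 63 is above the equilibrium price 57, so it binds.
At P = 63: Qd = 451 - 6·63 = 73 and Qs = 5·63 - 176 = 139.
Quantity traded falls to 73. At Q = 73 the demand price is (451 - 73)/6 = 63 and the supply price is (176 + 73)/5 = 49.8.
Deadweight loss = ½ · (63 - 49.8) · (109 - 73) = ½ · 13.2 · 36 = 237.6.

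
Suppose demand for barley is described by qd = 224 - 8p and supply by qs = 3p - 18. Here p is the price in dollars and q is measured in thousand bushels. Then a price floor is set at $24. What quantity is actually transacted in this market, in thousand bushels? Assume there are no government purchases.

Setting quantity demanded equal to quantity supplied, 224 - 8p = 3p - 18, gives p* = 22 and q* = 48.
Since 24 > 22, the floor is binding.
At p = 24: qd = 224 - 8·24 = 32 and qs = 3·24 - 18 = 54.
The quantity actually transacted is the short side, demand: 32.

32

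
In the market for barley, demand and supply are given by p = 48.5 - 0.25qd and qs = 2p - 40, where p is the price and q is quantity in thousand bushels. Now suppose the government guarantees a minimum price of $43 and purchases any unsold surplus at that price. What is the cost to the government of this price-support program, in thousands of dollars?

1032

Rearranging demand gives qd = 194 - 4p. Without the control the market clears where 194 - 4p = 2p - 40, i.e. p* = 39 and q* = 38.
Because the floor (43) lies above the market-clearing price, it is binding.
At p = 43: qd = 194 - 4·43 = 22 and qs = 2·43 - 40 = 46.
Surplus = qs - qd = 24.
Government expenditure = surplus × support price = 24 × 43 = 1032.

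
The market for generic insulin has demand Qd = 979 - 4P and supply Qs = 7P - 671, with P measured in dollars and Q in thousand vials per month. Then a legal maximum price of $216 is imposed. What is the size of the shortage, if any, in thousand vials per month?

Setting quantity demanded equal to quantity supplied, 979 - 4P = 7P - 671, gives P* = 150 and Q* = 379.
The ceiling of 216 is above the equilibrium price 150, so it is not binding; the market clears at P* = 150, Q* = 379.
Since the control does not bind, there is no shortage.

0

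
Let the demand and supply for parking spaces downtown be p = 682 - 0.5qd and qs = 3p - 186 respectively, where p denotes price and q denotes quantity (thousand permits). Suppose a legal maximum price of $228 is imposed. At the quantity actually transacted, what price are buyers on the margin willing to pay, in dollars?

433

Rearranging demand gives qd = 1364 - 2p. Equilibrium: 1364 - 2p = 3p - 186, so 1550 = 5p and p* = 310, q* = 744.
Because the ceiling (228) lies below the market-clearing price, it is binding.
At p = 228: qd = 1364 - 2·228 = 908 and qs = 3·228 - 186 = 498.
Only 498 units reach the market. On the demand curve, the marginal buyer's willingness to pay at q = 498 is (1364 - 498)/2 = 433.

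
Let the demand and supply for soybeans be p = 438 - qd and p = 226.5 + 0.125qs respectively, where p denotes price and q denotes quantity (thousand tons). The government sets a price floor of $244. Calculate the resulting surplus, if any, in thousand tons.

0

Rearranging demand gives qd = 438 - p; rearranging supply gives qs = 8p - 1812. In a free market, 438 - p = 8p - 1812 gives the equilibrium p* = 250, q* = 188.
The floor of 244 is below the equilibrium price 250, so it is not binding; the market clears at p* = 250, q* = 188.
Since the control does not bind, there is no surplus.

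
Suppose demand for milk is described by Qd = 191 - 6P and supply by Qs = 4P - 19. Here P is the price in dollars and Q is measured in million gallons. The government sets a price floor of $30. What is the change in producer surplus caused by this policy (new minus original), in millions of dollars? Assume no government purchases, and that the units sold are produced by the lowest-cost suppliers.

-265.5

Without the control the market clears where 191 - 6P = 4P - 19, i.e. P* = 21 and Q* = 65.
Since 30 > 21, the floor is binding.
At P = 30: Qd = 191 - 6·30 = 11 and Qs = 4·30 - 19 = 101.
Producer surplus without the control is ½ · (21 - 4.75) · 65 = 528.125.
With the floor, 11 units are sold at 30. The supply price at Q = 11 is 7.5, so PS = ½ · [(30 - 4.75) + (30 - 7.5)] · 11 = 262.625.
Change in producer surplus = 262.625 - 528.125 = -265.5.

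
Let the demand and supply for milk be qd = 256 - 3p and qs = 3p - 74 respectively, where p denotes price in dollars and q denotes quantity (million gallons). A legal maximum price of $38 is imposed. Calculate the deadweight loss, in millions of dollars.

Setting quantity demanded equal to quantity supplied, 256 - 3p = 3p - 74, gives p* = 55 and q* = 91.
Since 38 < 55, the ceiling is binding.
At p = 38: qd = 256 - 3·38 = 142 and qs = 3·38 - 74 = 40.
Quantity traded falls to 40. At q = 40 the demand price is (256 - 40)/3 = 72 and the supply price is (74 + 40)/3 = 38.
Deadweight loss = ½ · (72 - 38) · (91 - 40) = ½ · 34 · 51 = 867.

867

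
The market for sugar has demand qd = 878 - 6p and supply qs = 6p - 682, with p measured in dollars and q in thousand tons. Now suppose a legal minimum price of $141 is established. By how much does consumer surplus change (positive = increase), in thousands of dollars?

-715

Setting quantity demanded equal to quantity supplied, 878 - 6p = 6p - 682, gives p* = 130 and q* = 98.
The floor of 141 is above the equilibrium price 130, so it binds.
At p = 141: qd = 878 - 6·141 = 32 and qs = 6·141 - 682 = 164.
Consumer surplus without the control is ½ · (439/3 - 130) · 98 = 2401/3.
With the floor, consumers buy 32 units at 141, so CS = ½ · (439/3 - 141) · 32 = 256/3.
Change in consumer surplus = 256/3 - 2401/3 = -715.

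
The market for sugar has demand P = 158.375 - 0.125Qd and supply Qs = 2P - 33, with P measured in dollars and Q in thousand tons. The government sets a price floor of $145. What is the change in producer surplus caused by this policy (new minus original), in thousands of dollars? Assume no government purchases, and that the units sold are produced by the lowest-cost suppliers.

-1995

Rearranging demand gives Qd = 1267 - 8P. In a free market, 1267 - 8P = 2P - 33 gives the equilibrium P* = 130, Q* = 227.
The floor of 145 is above the equilibrium price 130, so it binds.
At P = 145: Qd = 1267 - 8·145 = 107 and Qs = 2·145 - 33 = 257.
Producer surplus without the control is ½ · (130 - 16.5) · 227 = 12882.25.
With the floor, 107 units are sold at 145. The supply price at Q = 107 is 70, so PS = ½ · [(145 - 16.5) + (145 - 70)] · 107 = 10887.25.
Change in producer surplus = 10887.25 - 12882.25 = -1995.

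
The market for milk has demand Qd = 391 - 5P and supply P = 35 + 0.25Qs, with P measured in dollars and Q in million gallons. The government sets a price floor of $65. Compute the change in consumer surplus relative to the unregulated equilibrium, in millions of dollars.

Rearranging supply gives Qs = 4P - 140. In a free market, 391 - 5P = 4P - 140 gives the equilibrium P* = 59, Q* = 96.
The floor of 65 is above the equilibrium price 59, so it binds.
At P = 65: Qd = 391 - 5·65 = 66 and Qs = 4·65 - 140 = 120.
Consumer surplus without the control is ½ · (78.2 - 59) · 96 = 921.6.
With the floor, consumers buy 66 units at 65, so CS = ½ · (78.2 - 65) · 66 = 435.6.
Change in consumer surplus = 435.6 - 921.6 = -486.

-486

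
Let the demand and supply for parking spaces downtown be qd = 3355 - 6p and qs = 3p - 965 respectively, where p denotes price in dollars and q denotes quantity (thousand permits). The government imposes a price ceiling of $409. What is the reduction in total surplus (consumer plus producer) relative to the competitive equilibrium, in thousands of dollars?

In a free market, 3355 - 6p = 3p - 965 gives the equilibrium p* = 480, q* = 475.
The ceiling of 409 is below the equilibrium price 480, so it binds.
At p = 409: qd = 3355 - 6·409 = 901 and qs = 3·409 - 965 = 262.
Quantity traded falls to 262. At q = 262 the demand price is (3355 - 262)/6 = 515.5 and the supply price is (965 + 262)/3 = 409.
Deadweight loss = ½ · (515.5 - 409) · (475 - 262) = ½ · 106.5 · 213 = 11342.25.

11342.25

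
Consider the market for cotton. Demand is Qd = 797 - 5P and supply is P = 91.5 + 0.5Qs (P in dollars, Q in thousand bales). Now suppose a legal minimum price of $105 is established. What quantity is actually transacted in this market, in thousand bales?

97

Rearranging supply gives Qs = 2P - 183. Without the control the market clears where 797 - 5P = 2P - 183, i.e. P* = 140 and Q* = 97.
The floor of 105 is below the equilibrium price 140, so it is not binding; the market clears at P* = 140, Q* = 97.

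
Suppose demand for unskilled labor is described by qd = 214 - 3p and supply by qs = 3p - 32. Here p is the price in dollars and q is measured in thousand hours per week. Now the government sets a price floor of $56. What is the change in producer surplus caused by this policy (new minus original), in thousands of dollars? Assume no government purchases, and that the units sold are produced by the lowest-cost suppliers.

Without the control the market clears where 214 - 3p = 3p - 32, i.e. p* = 41 and q* = 91.
The floor of 56 is above the equilibrium price 41, so it binds.
At p = 56: qd = 214 - 3·56 = 46 and qs = 3·56 - 32 = 136.
Producer surplus without the control is ½ · (41 - 32/3) · 91 = 8281/6.
With the floor, 46 units are sold at 56. The supply price at q = 46 is 26, so PS = ½ · [(56 - 32/3) + (56 - 26)] · 46 = 5198/3.
Change in producer surplus = 5198/3 - 8281/6 = 352.5.

352.5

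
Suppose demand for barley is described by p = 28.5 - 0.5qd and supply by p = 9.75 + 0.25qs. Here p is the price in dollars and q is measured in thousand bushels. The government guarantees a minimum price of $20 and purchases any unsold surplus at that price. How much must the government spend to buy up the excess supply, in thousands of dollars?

Rearranging demand gives qd = 57 - 2p; rearranging supply gives qs = 4p - 39. In a free market, 57 - 2p = 4p - 39 gives the equilibrium p* = 16, q* = 25.
Since 20 > 16, the floor is binding.
At p = 20: qd = 57 - 2·20 = 17 and qs = 4·20 - 39 = 41.
Surplus = qs - qd = 24.
Government expenditure = surplus × support price = 24 × 20 = 480.

480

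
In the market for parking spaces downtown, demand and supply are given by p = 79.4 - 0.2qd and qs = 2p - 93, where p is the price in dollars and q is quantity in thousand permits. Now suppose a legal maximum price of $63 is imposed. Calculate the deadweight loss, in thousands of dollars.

68.6

Rearranging demand gives qd = 397 - 5p. Setting quantity demanded equal to quantity supplied, 397 - 5p = 2p - 93, gives p* = 70 and q* = 47.
The ceiling of 63 is below the equilibrium price 70, so it binds.
At p = 63: qd = 397 - 5·63 = 82 and qs = 2·63 - 93 = 33.
Quantity traded falls to 33. At q = 33 the demand price is (397 - 33)/5 = 72.8 and the supply price is (93 + 33)/2 = 63.
Deadweight loss = ½ · (72.8 - 63) · (47 - 33) = ½ · 9.8 · 14 = 68.6.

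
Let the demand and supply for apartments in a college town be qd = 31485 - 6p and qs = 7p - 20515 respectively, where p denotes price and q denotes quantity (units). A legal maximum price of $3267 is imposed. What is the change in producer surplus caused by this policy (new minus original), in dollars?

-3605993.5

In a free market, 31485 - 6p = 7p - 20515 gives the equilibrium p* = 4000, q* = 7485.
Because the ceiling (3267) lies below the market-clearing price, it is binding.
At p = 3267: qd = 31485 - 6·3267 = 11883 and qs = 7·3267 - 20515 = 2354.
Producer surplus without the control is ½ · (4000 - 20515/7) · 7485 = 56025225/14.
With the ceiling, producers sell 2354 units at 3267, so PS = ½ · (3267 - 20515/7) · 2354 = 2770658/7.
Change in producer surplus = 2770658/7 - 56025225/14 = -3605993.5.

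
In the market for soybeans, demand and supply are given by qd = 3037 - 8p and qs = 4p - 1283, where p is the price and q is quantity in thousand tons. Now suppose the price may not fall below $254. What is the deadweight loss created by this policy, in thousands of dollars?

0

Without the control the market clears where 3037 - 8p = 4p - 1283, i.e. p* = 360 and q* = 157.
The floor of 254 is below the equilibrium price 360, so it is not binding; the market clears at p* = 360, q* = 157.
Since the control does not bind, no trades are prevented and deadweight loss is zero.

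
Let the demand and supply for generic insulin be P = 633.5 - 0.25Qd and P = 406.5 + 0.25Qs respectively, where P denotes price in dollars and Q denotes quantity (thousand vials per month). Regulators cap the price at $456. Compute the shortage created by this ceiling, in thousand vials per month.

Rearranging demand gives Qd = 2534 - 4P; rearranging supply gives Qs = 4P - 1626. Without the control the market clears where 2534 - 4P = 4P - 1626, i.e. P* = 520 and Q* = 454.
The ceiling of 456 is below the equilibrium price 520, so it binds.
At P = 456: Qd = 2534 - 4·456 = 710 and Qs = 4·456 - 1626 = 198.
Shortage = Qd - Qs = 710 - 198 = 512.

512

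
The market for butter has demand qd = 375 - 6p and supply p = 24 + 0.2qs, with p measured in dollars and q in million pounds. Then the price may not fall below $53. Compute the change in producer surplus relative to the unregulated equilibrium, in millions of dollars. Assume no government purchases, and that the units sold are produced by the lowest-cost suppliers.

Rearranging supply gives qs = 5p - 120. Setting quantity demanded equal to quantity supplied, 375 - 6p = 5p - 120, gives p* = 45 and q* = 105.
The floor of 53 is above the equilibrium price 45, so it binds.
At p = 53: qd = 375 - 6·53 = 57 and qs = 5·53 - 120 = 145.
Producer surplus without the control is ½ · (45 - 24) · 105 = 1102.5.
With the floor, 57 units are sold at 53. The supply price at q = 57 is 35.4, so PS = ½ · [(53 - 24) + (53 - 35.4)] · 57 = 1328.1.
Change in producer surplus = 1328.1 - 1102.5 = 225.6.

225.6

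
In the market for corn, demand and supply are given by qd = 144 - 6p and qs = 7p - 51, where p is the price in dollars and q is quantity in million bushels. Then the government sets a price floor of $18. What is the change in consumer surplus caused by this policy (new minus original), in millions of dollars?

In a free market, 144 - 6p = 7p - 51 gives the equilibrium p* = 15, q* = 54.
Since 18 > 15, the floor is binding.
At p = 18: qd = 144 - 6·18 = 36 and qs = 7·18 - 51 = 75.
Consumer surplus without the control is ½ · (24 - 15) · 54 = 243.
With the floor, consumers buy 36 units at 18, so CS = ½ · (24 - 18) · 36 = 108.
Change in consumer surplus = 108 - 243 = -135.

-135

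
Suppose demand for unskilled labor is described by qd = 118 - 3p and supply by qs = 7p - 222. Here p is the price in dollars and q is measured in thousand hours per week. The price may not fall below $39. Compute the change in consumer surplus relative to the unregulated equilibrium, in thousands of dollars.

-42.5

Equilibrium: 118 - 3p = 7p - 222, so 340 = 10p and p* = 34, q* = 16.
The floor of 39 is above the equilibrium price 34, so it binds.
At p = 39: qd = 118 - 3·39 = 1 and qs = 7·39 - 222 = 51.
Consumer surplus without the control is ½ · (118/3 - 34) · 16 = 128/3.
With the floor, consumers buy 1 units at 39, so CS = ½ · (118/3 - 39) · 1 = 1/6.
Change in consumer surplus = 1/6 - 128/3 = -42.5.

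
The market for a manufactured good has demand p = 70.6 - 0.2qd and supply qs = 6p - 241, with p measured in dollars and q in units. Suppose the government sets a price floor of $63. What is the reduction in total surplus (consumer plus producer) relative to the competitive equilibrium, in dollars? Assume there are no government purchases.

Rearranging demand gives qd = 353 - 5p. In a free market, 353 - 5p = 6p - 241 gives the equilibrium p* = 54, q* = 83.
Since 63 > 54, the floor is binding.
At p = 63: qd = 353 - 5·63 = 38 and qs = 6·63 - 241 = 137.
Quantity traded falls to 38. At q = 38 the demand price is (353 - 38)/5 = 63 and the supply price is (241 + 38)/6 = 46.5.
Deadweight loss = ½ · (63 - 46.5) · (83 - 38) = ½ · 16.5 · 45 = 371.25.

371.25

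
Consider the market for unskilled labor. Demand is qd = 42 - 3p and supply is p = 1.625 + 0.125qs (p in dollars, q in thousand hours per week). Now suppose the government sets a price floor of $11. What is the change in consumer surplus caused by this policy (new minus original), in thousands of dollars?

Rearranging supply gives qs = 8p - 13. In a free market, 42 - 3p = 8p - 13 gives the equilibrium p* = 5, q* = 27.
Since 11 > 5, the floor is binding.
At p = 11: qd = 42 - 3·11 = 9 and qs = 8·11 - 13 = 75.
Consumer surplus without the control is ½ · (14 - 5) · 27 = 121.5.
With the floor, consumers buy 9 units at 11, so CS = ½ · (14 - 11) · 9 = 13.5.
Change in consumer surplus = 13.5 - 121.5 = -108.

-108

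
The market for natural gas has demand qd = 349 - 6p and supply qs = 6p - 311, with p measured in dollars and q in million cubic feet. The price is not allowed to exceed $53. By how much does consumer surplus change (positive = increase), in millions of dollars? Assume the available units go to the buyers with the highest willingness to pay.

Setting quantity demanded equal to quantity supplied, 349 - 6p = 6p - 311, gives p* = 55 and q* = 19.
Because the ceiling (53) lies below the market-clearing price, it is binding.
At p = 53: qd = 349 - 6·53 = 31 and qs = 6·53 - 311 = 7.
Consumer surplus without the control is ½ · (349/6 - 55) · 19 = 361/12.
With the ceiling, 7 units are sold at 53 (assume they go to the highest-value buyers). The demand price at q = 7 is 57, so CS = ½ · [(349/6 - 53) + (57 - 53)] · 7 = 385/12.
Change in consumer surplus = 385/12 - 361/12 = 2.

2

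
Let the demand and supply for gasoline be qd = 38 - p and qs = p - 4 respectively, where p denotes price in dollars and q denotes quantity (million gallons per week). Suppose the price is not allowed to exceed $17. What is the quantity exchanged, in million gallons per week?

In a free market, 38 - p = p - 4 gives the equilibrium p* = 21, q* = 17.
Because the ceiling (17) lies below the market-clearing price, it is binding.
At p = 17: qd = 38 - 17 = 21 and qs = 17 - 4 = 13.
The quantity actually transacted is the short side, supply: 13.

13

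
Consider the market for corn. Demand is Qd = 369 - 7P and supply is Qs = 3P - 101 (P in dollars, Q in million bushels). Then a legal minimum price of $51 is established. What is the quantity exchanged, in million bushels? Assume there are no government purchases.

Equilibrium: 369 - 7P = 3P - 101, so 470 = 10P and P* = 47, Q* = 40.
The floor of 51 is above the equilibrium price 47, so it binds.
At P = 51: Qd = 369 - 7·51 = 12 and Qs = 3·51 - 101 = 52.
The quantity actually transacted is the short side, demand: 12.

12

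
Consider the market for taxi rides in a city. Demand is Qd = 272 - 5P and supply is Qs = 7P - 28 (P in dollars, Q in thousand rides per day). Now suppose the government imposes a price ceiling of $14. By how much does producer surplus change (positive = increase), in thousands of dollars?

-1193.5

In a free market, 272 - 5P = 7P - 28 gives the equilibrium P* = 25, Q* = 147.
Since 14 < 25, the ceiling is binding.
At P = 14: Qd = 272 - 5·14 = 202 and Qs = 7·14 - 28 = 70.
Producer surplus without the control is ½ · (25 - 4) · 147 = 1543.5.
With the ceiling, producers sell 70 units at 14, so PS = ½ · (14 - 4) · 70 = 350.
Change in producer surplus = 350 - 1543.5 = -1193.5.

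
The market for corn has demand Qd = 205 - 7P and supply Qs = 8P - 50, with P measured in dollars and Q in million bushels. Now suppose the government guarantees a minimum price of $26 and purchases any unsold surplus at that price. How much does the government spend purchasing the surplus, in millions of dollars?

3510

Setting quantity demanded equal to quantity supplied, 205 - 7P = 8P - 50, gives P* = 17 and Q* = 86.
The floor of 26 is above the equilibrium price 17, so it binds.
At P = 26: Qd = 205 - 7·26 = 23 and Qs = 8·26 - 50 = 158.
Surplus = Qs - Qd = 135.
Government expenditure = surplus × support price = 135 × 26 = 3510.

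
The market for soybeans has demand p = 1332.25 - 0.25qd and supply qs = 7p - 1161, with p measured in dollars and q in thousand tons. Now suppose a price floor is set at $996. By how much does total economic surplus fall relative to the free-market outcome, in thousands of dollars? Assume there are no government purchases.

518056

Rearranging demand gives qd = 5329 - 4p. Equilibrium: 5329 - 4p = 7p - 1161, so 6490 = 11p and p* = 590, q* = 2969.
Because the floor (996) lies above the market-clearing price, it is binding.
At p = 996: qd = 5329 - 4·996 = 1345 and qs = 7·996 - 1161 = 5811.
Quantity traded falls to 1345. At q = 1345 the demand price is (5329 - 1345)/4 = 996 and the supply price is (1161 + 1345)/7 = 358.
Deadweight loss = ½ · (996 - 358) · (2969 - 1345) = ½ · 638 · 1624 = 518056.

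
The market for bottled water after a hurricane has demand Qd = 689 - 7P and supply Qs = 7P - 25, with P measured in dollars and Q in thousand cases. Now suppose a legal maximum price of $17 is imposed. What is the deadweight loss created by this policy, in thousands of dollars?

8092

Without the control the market clears where 689 - 7P = 7P - 25, i.e. P* = 51 and Q* = 332.
Since 17 < 51, the ceiling is binding.
At P = 17: Qd = 689 - 7·17 = 570 and Qs = 7·17 - 25 = 94.
Quantity traded falls to 94. At Q = 94 the demand price is (689 - 94)/7 = 85 and the supply price is (25 + 94)/7 = 17.
Deadweight loss = ½ · (85 - 17) · (332 - 94) = ½ · 68 · 238 = 8092.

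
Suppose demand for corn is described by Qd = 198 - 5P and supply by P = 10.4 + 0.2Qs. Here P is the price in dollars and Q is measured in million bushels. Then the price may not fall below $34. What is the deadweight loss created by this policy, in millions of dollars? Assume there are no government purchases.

405

Rearranging supply gives Qs = 5P - 52. Without the control the market clears where 198 - 5P = 5P - 52, i.e. P* = 25 and Q* = 73.
Since 34 > 25, the floor is binding.
At P = 34: Qd = 198 - 5·34 = 28 and Qs = 5·34 - 52 = 118.
Quantity traded falls to 28. At Q = 28 the demand price is (198 - 28)/5 = 34 and the supply price is (52 + 28)/5 = 16.
Deadweight loss = ½ · (34 - 16) · (73 - 28) = ½ · 18 · 45 = 405.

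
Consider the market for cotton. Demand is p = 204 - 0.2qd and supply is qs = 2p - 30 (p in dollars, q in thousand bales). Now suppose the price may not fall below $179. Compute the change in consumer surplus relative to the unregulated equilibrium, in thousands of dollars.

Rearranging demand gives qd = 1020 - 5p. Setting quantity demanded equal to quantity supplied, 1020 - 5p = 2p - 30, gives p* = 150 and q* = 270.
The floor of 179 is above the equilibrium price 150, so it binds.
At p = 179: qd = 1020 - 5·179 = 125 and qs = 2·179 - 30 = 328.
Consumer surplus without the control is ½ · (204 - 150) · 270 = 7290.
With the floor, consumers buy 125 units at 179, so CS = ½ · (204 - 179) · 125 = 1562.5.
Change in consumer surplus = 1562.5 - 7290 = -5727.5.

-5727.5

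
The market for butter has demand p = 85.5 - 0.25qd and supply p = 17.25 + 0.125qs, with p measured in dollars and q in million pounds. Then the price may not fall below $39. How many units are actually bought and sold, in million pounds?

Rearranging demand gives qd = 342 - 4p; rearranging supply gives qs = 8p - 138. Equilibrium: 342 - 4p = 8p - 138, so 480 = 12p and p* = 40, q* = 182.
Since 39 is below p* = 40, the floor does not bind and the free-market outcome prevails.

182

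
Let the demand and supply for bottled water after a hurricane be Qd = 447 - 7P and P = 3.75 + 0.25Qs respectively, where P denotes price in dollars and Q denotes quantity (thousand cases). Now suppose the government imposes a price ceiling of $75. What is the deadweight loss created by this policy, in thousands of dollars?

Rearranging supply gives Qs = 4P - 15. Without the control the market clears where 447 - 7P = 4P - 15, i.e. P* = 42 and Q* = 153.
Since 75 is above P* = 42, the ceiling does not bind and the free-market outcome prevails.
Since the control does not bind, no trades are prevented and deadweight loss is zero.

0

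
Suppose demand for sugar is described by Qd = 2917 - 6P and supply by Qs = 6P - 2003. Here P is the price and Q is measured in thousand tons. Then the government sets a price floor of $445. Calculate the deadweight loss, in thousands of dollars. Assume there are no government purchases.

7350

Equilibrium: 2917 - 6P = 6P - 2003, so 4920 = 12P and P* = 410, Q* = 457.
Since 445 > 410, the floor is binding.
At P = 445: Qd = 2917 - 6·445 = 247 and Qs = 6·445 - 2003 = 667.
Quantity traded falls to 247. At Q = 247 the demand price is (2917 - 247)/6 = 445 and the supply price is (2003 + 247)/6 = 375.
Deadweight loss = ½ · (445 - 375) · (457 - 247) = ½ · 70 · 210 = 7350.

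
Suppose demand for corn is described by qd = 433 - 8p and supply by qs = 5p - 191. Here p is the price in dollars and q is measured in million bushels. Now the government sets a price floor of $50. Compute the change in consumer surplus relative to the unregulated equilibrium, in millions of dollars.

Setting quantity demanded equal to quantity supplied, 433 - 8p = 5p - 191, gives p* = 48 and q* = 49.
Since 50 > 48, the floor is binding.
At p = 50: qd = 433 - 8·50 = 33 and qs = 5·50 - 191 = 59.
Consumer surplus without the control is ½ · (54.125 - 48) · 49 = 150.0625.
With the floor, consumers buy 33 units at 50, so CS = ½ · (54.125 - 50) · 33 = 68.0625.
Change in consumer surplus = 68.0625 - 150.0625 = -82.

-82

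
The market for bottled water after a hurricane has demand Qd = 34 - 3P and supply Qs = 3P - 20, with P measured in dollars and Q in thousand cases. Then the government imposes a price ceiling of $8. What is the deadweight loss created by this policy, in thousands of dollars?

3

Equilibrium: 34 - 3P = 3P - 20, so 54 = 6P and P* = 9, Q* = 7.
Since 8 < 9, the ceiling is binding.
At P = 8: Qd = 34 - 3·8 = 10 and Qs = 3·8 - 20 = 4.
Quantity traded falls to 4. At Q = 4 the demand price is (34 - 4)/3 = 10 and the supply price is (20 + 4)/3 = 8.
Deadweight loss = ½ · (10 - 8) · (7 - 4) = ½ · 2 · 3 = 3.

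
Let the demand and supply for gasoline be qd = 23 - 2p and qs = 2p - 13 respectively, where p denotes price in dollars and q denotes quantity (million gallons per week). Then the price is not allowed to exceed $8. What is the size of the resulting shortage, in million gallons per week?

4

In a free market, 23 - 2p = 2p - 13 gives the equilibrium p* = 9, q* = 5.
Because the ceiling (8) lies below the market-clearing price, it is binding.
At p = 8: qd = 23 - 2·8 = 7 and qs = 2·8 - 13 = 3.
Shortage = qd - qs = 7 - 3 = 4.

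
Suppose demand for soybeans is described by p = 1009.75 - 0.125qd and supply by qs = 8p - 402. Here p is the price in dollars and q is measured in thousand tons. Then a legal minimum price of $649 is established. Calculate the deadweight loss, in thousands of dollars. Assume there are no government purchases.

113288

Rearranging demand gives qd = 8078 - 8p. Equilibrium: 8078 - 8p = 8p - 402, so 8480 = 16p and p* = 530, q* = 3838.
Since 649 > 530, the floor is binding.
At p = 649: qd = 8078 - 8·649 = 2886 and qs = 8·649 - 402 = 4790.
Quantity traded falls to 2886. At q = 2886 the demand price is (8078 - 2886)/8 = 649 and the supply price is (402 + 2886)/8 = 411.
Deadweight loss = ½ · (649 - 411) · (3838 - 2886) = ½ · 238 · 952 = 113288.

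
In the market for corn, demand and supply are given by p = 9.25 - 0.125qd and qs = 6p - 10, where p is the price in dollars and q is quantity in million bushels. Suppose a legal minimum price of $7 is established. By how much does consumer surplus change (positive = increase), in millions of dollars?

Rearranging demand gives qd = 74 - 8p. In a free market, 74 - 8p = 6p - 10 gives the equilibrium p* = 6, q* = 26.
The floor of 7 is above the equilibrium price 6, so it binds.
At p = 7: qd = 74 - 8·7 = 18 and qs = 6·7 - 10 = 32.
Consumer surplus without the control is ½ · (9.25 - 6) · 26 = 42.25.
With the floor, consumers buy 18 units at 7, so CS = ½ · (9.25 - 7) · 18 = 20.25.
Change in consumer surplus = 20.25 - 42.25 = -22.

-22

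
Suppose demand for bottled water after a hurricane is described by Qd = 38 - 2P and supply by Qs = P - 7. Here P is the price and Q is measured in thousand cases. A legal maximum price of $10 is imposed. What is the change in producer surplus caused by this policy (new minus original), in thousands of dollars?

In a free market, 38 - 2P = P - 7 gives the equilibrium P* = 15, Q* = 8.
Because the ceiling (10) lies below the market-clearing price, it is binding.
At P = 10: Qd = 38 - 2·10 = 18 and Qs = 10 - 7 = 3.
Producer surplus without the control is ½ · (15 - 7) · 8 = 32.
With the ceiling, producers sell 3 units at 10, so PS = ½ · (10 - 7) · 3 = 4.5.
Change in producer surplus = 4.5 - 32 = -27.5.

-27.5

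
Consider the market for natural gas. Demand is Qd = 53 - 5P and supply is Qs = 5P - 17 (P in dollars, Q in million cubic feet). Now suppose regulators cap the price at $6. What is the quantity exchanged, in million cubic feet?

13

In a free market, 53 - 5P = 5P - 17 gives the equilibrium P* = 7, Q* = 18.
Because the ceiling (6) lies below the market-clearing price, it is binding.
At P = 6: Qd = 53 - 5·6 = 23 and Qs = 5·6 - 17 = 13.
The quantity actually transacted is the short side, supply: 13.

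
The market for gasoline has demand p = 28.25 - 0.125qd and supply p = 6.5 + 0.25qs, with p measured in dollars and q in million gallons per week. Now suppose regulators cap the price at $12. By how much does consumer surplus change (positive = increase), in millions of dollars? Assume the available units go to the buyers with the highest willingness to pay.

Rearranging demand gives qd = 226 - 8p; rearranging supply gives qs = 4p - 26. Without the control the market clears where 226 - 8p = 4p - 26, i.e. p* = 21 and q* = 58.
Because the ceiling (12) lies below the market-clearing price, it is binding.
At p = 12: qd = 226 - 8·12 = 130 and qs = 4·12 - 26 = 22.
Consumer surplus without the control is ½ · (28.25 - 21) · 58 = 210.25.
With the ceiling, 22 units are sold at 12 (assume they go to the highest-value buyers). The demand price at q = 22 is 25.5, so CS = ½ · [(28.25 - 12) + (25.5 - 12)] · 22 = 327.25.
Change in consumer surplus = 327.25 - 210.25 = 117.

117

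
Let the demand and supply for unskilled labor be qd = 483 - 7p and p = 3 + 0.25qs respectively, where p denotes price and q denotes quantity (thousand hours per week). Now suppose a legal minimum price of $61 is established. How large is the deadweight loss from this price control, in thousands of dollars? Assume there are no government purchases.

Rearranging supply gives qs = 4p - 12. Without the control the market clears where 483 - 7p = 4p - 12, i.e. p* = 45 and q* = 168.
The floor of 61 is above the equilibrium price 45, so it binds.
At p = 61: qd = 483 - 7·61 = 56 and qs = 4·61 - 12 = 232.
Quantity traded falls to 56. At q = 56 the demand price is (483 - 56)/7 = 61 and the supply price is (12 + 56)/4 = 17.
Deadweight loss = ½ · (61 - 17) · (168 - 56) = ½ · 44 · 112 = 2464.

2464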